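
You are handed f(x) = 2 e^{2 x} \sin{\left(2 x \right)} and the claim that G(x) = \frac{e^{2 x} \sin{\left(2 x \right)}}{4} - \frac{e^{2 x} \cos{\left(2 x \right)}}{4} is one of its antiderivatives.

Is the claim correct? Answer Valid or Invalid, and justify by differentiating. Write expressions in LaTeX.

Invalid: d/dx[G] - f = - e^{2 x} \sin{\left(2 x \right)}, which is not 0.

d/dx[G] = e^{2 x} \sin{\left(2 x \right)}
d/dx[G] - f(x) = - e^{2 x} \sin{\left(2 x \right)} != 0.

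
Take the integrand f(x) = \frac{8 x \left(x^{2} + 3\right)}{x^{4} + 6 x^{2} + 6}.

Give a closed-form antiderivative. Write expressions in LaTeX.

An antiderivative is F(x) = 2 \log{\left(\frac{x^{4}}{3} + 2 x^{2} + 2 \right)}.

f matches the chain-rule pattern g'(h)*h' with inner function h(x) = \frac{x^{4}}{3} + 2 x^{2} + 2; substituting u = h(x) collapses the integral.
Check: d/dx[2 \log{\left(\frac{x^{4}}{3} + 2 x^{2} + 2 \right)}] = \frac{8 x^{3} + 24 x}{x^{4} + 6 x^{2} + 6}, which equals f(x).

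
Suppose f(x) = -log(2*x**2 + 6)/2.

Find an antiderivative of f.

An antiderivative is F(x) = -x*log(2*x**2 + 6)/2 + x - sqrt(3)*atan(sqrt(3)*x/3).

For F(x) to be correct the identity F'(x) - f(x) = 0 must hold.
Check: d/dx[-x*log(2*x**2 + 6)/2 + x - sqrt(3)*atan(sqrt(3)*x/3)] = -log(x**2 + 3)/2 - log(2)/2, which equals f(x).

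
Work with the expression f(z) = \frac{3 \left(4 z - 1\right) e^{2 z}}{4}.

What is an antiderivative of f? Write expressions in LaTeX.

f has the shape u'v + uv' for u = \frac{3 z}{2} - \frac{9}{8} and v = e^{2 z} — it is the derivative of the product u*v.
Check: d/dz[\frac{\left(12 z - 9\right) e^{2 z}}{8}] = 3 z e^{2 z} - \frac{3 e^{2 z}}{4}, which equals f(z).

An antiderivative is F(z) = \frac{\left(12 z - 9\right) e^{2 z}}{8}.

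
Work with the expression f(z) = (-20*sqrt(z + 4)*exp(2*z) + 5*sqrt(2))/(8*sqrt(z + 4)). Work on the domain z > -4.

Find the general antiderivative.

F(z) = sqrt(2)*(10*sqrt(z + 4) - 5*sqrt(2)*exp(2*z))/8 + C

Whatever form F(z) takes, F'(z) = f(z) is non-negotiable.
Check: d/dz[sqrt(2)*(10*sqrt(z + 4) - 5*sqrt(2)*exp(2*z))/8] = (-20*sqrt(z + 4)*exp(2*z) + 5*sqrt(2))/(8*sqrt(z + 4)) = f(z).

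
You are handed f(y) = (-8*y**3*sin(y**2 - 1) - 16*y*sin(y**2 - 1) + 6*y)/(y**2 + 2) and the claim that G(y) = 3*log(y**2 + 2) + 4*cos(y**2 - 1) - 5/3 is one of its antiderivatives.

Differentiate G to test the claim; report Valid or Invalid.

Valid. The derivative of G reproduces f.

d/dy[G] = (-8*y**3*sin(y**2 - 1) - 16*y*sin(y**2 - 1) + 6*y)/(y**2 + 2)
This equals f(y) exactly, so the claim holds.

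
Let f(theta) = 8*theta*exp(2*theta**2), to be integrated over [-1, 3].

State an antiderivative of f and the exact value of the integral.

The substitution u = 2*theta**2 works: f is exactly (dF/du)*(du/dtheta) for that inner function.
F(theta) = 2*exp(2*theta**2) is an antiderivative of f.
Check: d/dtheta[2*exp(2*theta**2)] = 8*theta*exp(2*theta**2) = f(theta).
F(3) = 2*exp(18); F(-1) = 2*exp(2).
Integral = F(3) - F(-1) = -2*exp(2) + 2*exp(18).

Antiderivative: F(theta) = 2*exp(2*theta**2); value = -2*exp(2) + 2*exp(18)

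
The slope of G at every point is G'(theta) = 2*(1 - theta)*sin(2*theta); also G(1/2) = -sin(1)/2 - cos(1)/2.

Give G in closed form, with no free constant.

G(theta) = theta*cos(2*theta) - sin(2*theta)/2 - cos(2*theta)

Check a candidate G(theta) by differentiating: d/dtheta[G] must match the given G'(theta).
A general antiderivative is theta*cos(2*theta) - sin(2*theta)/2 - cos(2*theta) + C.
The condition gives C = -sin(1)/2 - cos(1)/2 - (-sin(1)/2 - cos(1)/2) = 0.
So G(theta) = theta*cos(2*theta) - sin(2*theta)/2 - cos(2*theta).
Check: d/dtheta[theta*cos(2*theta) - sin(2*theta)/2 - cos(2*theta)] = -2*theta*sin(2*theta) + 2*sin(2*theta), which equals G'(theta).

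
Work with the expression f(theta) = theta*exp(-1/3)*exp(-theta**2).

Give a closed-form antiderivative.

The substitution u = -theta**2 - 1/3 works: f is exactly (dF/du)*(du/dtheta) for that inner function.
Check: d/dtheta[-exp(-1/3)*exp(-theta**2)/2] = theta*exp(-1/3)*exp(-theta**2) = f(theta).

An antiderivative is F(theta) = -exp(-1/3)*exp(-theta**2)/2.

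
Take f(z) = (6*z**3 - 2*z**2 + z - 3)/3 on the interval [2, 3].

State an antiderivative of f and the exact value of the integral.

Check any antiderivative F(z) by computing F'(z) and comparing it with f(z).
F(z) = z*(9*z**3 - 4*z**2 + 3*z - 18)/18 is an antiderivative of f.
Check: d/dz[z*(9*z**3 - 4*z**2 + 3*z - 18)/18] = 2*z**3 - 2*z**2/3 + z/3 - 1, which equals f(z).
F(3) = 33; F(2) = 44/9.
Integral = F(3) - F(2) = 253/9.

Antiderivative: F(z) = z*(9*z**3 - 4*z**2 + 3*z - 18)/18; value = 253/9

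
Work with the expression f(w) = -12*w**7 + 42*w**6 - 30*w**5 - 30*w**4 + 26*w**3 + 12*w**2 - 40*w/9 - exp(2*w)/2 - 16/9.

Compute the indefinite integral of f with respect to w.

F(w) = -3*w**8/2 + 6*w**7 - 5*w**6 - 6*w**5 + 13*w**4/2 + 4*w**3 - 20*w**2/9 - 16*w/9 - exp(2*w)/4 + C

The integrand splits into summands that can be handled one at a time.
Check: d/dw[-3*w**8/2 + 6*w**7 - 5*w**6 - 6*w**5 + 13*w**4/2 + 4*w**3 - 20*w**2/9 - 16*w/9 - exp(2*w)/4] = -12*w**7 + 42*w**6 - 30*w**5 - 30*w**4 + 26*w**3 + 12*w**2 - 40*w/9 - exp(2*w)/2 - 16/9 = f(w).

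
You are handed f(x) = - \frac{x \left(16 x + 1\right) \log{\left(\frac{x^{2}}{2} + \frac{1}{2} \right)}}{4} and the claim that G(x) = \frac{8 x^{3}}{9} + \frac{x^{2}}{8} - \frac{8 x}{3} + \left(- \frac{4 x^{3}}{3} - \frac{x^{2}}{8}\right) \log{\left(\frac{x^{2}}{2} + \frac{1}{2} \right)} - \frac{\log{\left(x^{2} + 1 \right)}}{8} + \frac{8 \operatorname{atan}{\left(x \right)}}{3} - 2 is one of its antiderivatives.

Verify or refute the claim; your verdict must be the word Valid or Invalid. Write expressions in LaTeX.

d/dx[G] = - 4 x^{2} \log{\left(x^{2} + 1 \right)} + 4 x^{2} \log{\left(2 \right)} - \frac{x \log{\left(x^{2} + 1 \right)}}{4} + \frac{x \log{\left(2 \right)}}{4}
This equals f(x) exactly, so the claim holds.

Valid - the claim checks out under differentiation.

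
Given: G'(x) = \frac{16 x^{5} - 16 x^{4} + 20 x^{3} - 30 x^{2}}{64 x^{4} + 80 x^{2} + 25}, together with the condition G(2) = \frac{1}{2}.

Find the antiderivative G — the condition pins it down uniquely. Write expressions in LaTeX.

G(x) = \frac{2 x^{4} - 4 x^{3} + 8 x^{2} + 5}{2 \left(8 x^{2} + 5\right)}

The proposed G(x) is checked by its d/dx: the result must match the given G'(x).
A general antiderivative is - \frac{2 x \left(- \frac{x^{3}}{4} + \frac{x^{2}}{2}\right)}{4 x^{2} + \frac{5}{2}} + C.
The condition gives C = \frac{1}{2} - (0) = \frac{1}{2}.
So G(x) = \frac{2 x^{4} - 4 x^{3} + 8 x^{2} + 5}{2 \left(8 x^{2} + 5\right)}.
Check: d/dx[\frac{2 x^{4} - 4 x^{3} + 8 x^{2} + 5}{2 \left(8 x^{2} + 5\right)}] = \frac{16 x^{5} - 16 x^{4} + 20 x^{3} - 30 x^{2}}{64 x^{4} + 80 x^{2} + 25} = G'(x).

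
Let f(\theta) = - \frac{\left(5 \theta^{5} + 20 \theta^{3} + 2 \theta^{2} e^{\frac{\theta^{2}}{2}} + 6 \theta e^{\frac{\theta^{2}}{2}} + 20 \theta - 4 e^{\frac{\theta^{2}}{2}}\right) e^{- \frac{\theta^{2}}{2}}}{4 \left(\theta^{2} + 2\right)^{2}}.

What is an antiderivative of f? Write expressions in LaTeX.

Differentiate the proposed F(\theta) back; it has to land on f(\theta) exactly.
Check: d/d\theta[\frac{\left(5 \theta^{2} + 2 \theta e^{\frac{\theta^{2}}{2}} + 3 e^{\frac{\theta^{2}}{2}} + 10\right) e^{- \frac{\theta^{2}}{2}}}{4 \left(\theta^{2} + 2\right)}] = \frac{- 5 \theta^{5} - 20 \theta^{3} - 2 \theta^{2} e^{\frac{\theta^{2}}{2}} - 6 \theta e^{\frac{\theta^{2}}{2}} - 20 \theta + 4 e^{\frac{\theta^{2}}{2}}}{4 \theta^{4} e^{\frac{\theta^{2}}{2}} + 16 \theta^{2} e^{\frac{\theta^{2}}{2}} + 16 e^{\frac{\theta^{2}}{2}}}, which equals f(\theta).

An antiderivative is F(\theta) = \frac{\left(5 \theta^{2} + 2 \theta e^{\frac{\theta^{2}}{2}} + 3 e^{\frac{\theta^{2}}{2}} + 10\right) e^{- \frac{\theta^{2}}{2}}}{4 \left(\theta^{2} + 2\right)}.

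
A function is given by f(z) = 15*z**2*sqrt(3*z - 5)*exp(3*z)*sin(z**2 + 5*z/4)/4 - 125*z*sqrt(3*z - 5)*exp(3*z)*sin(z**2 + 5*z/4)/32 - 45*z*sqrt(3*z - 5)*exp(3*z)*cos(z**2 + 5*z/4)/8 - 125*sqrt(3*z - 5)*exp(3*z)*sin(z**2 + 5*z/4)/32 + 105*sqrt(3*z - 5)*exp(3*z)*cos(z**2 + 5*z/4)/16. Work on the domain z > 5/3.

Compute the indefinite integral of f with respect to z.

F(z) = -15*z*sqrt(3*z - 5)*exp(3*z)*cos(z**2 + 5*z/4)/8 + 25*sqrt(3*z - 5)*exp(3*z)*cos(z**2 + 5*z/4)/8 + C

Integrate term by term and add the pieces.
Check: d/dz[-15*z*sqrt(3*z - 5)*exp(3*z)*cos(z**2 + 5*z/4)/8 + 25*sqrt(3*z - 5)*exp(3*z)*cos(z**2 + 5*z/4)/8] = (360*z**3*exp(3*z)*sin(z**2 + 5*z/4) - 975*z**2*exp(3*z)*sin(z**2 + 5*z/4) - 540*z**2*exp(3*z)*cos(z**2 + 5*z/4) + 250*z*exp(3*z)*sin(z**2 + 5*z/4) + 1530*z*exp(3*z)*cos(z**2 + 5*z/4) + 625*exp(3*z)*sin(z**2 + 5*z/4) - 1050*exp(3*z)*cos(z**2 + 5*z/4))/(32*sqrt(3*z - 5)), which equals f(z).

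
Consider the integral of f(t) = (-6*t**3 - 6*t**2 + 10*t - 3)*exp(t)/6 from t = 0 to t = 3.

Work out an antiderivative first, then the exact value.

Antiderivative: F(t) = -t**3*exp(t) + 2*t**2*exp(t) - 7*t*exp(t)/3 + 11*exp(t)/6; value = -85*exp(3)/6 - 11/6

f has the shape u'v + uv' for u = -t**3 + 2*t**2 - 7*t/3 + 11/6 and v = exp(t) — it is the derivative of the product u*v.
F(t) = -t**3*exp(t) + 2*t**2*exp(t) - 7*t*exp(t)/3 + 11*exp(t)/6 is an antiderivative of f.
Check: d/dt[-t**3*exp(t) + 2*t**2*exp(t) - 7*t*exp(t)/3 + 11*exp(t)/6] = -t**3*exp(t) - t**2*exp(t) + 5*t*exp(t)/3 - exp(t)/2, which equals f(t).
F(3) = -85*exp(3)/6; F(0) = 11/6.
Integral = F(3) - F(0) = -85*exp(3)/6 - 11/6.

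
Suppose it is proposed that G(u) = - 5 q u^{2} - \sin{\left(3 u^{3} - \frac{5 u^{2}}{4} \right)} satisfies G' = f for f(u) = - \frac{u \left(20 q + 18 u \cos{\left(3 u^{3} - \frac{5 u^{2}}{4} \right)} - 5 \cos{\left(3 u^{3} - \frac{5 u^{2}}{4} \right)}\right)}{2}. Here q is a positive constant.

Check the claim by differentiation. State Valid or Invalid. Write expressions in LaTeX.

Valid: G'(u) = f(u).

d/du[G] = - 10 q u - 9 u^{2} \cos{\left(3 u^{3} - \frac{5 u^{2}}{4} \right)} + \frac{5 u \cos{\left(3 u^{3} - \frac{5 u^{2}}{4} \right)}}{2}
This equals f(u) exactly, so the claim holds.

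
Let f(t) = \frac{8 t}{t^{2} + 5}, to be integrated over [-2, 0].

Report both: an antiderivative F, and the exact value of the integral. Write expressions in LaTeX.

The substitution u = t^{2} + 5 works: f is exactly (dF/du)*(du/dt) for that inner function.
F(t) = 4 \log{\left(t^{2} + 5 \right)} is an antiderivative of f.
Check: d/dt[4 \log{\left(t^{2} + 5 \right)}] = \frac{8 t}{t^{2} + 5} = f(t).
F(0) = 4 \log{\left(5 \right)}; F(-2) = 4 \log{\left(9 \right)}.
Integral = F(0) - F(-2) = - 4 \log{\left(9 \right)} + 4 \log{\left(5 \right)}.

Antiderivative: F(t) = 4 \log{\left(t^{2} + 5 \right)}; value = - 4 \log{\left(9 \right)} + 4 \log{\left(5 \right)}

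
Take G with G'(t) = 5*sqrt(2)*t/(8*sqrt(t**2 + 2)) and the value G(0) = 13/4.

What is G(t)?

G'(t) matches the chain-rule pattern g'(h)*h' with inner function h(t) = t**2/2 + 1; substituting u = h(t) collapses the integral.
A general antiderivative is 5*sqrt(t**2/2 + 1)/4 + C.
The condition gives C = 13/4 - (5/4) = 2.
So G(t) = (5*sqrt(2)*sqrt(t**2 + 2) + 16)/8.
Check: d/dt[(5*sqrt(2)*sqrt(t**2 + 2) + 16)/8] = 5*sqrt(2)*t/(8*sqrt(t**2 + 2)) = G'(t).

G(t) = (5*sqrt(2)*sqrt(t**2 + 2) + 16)/8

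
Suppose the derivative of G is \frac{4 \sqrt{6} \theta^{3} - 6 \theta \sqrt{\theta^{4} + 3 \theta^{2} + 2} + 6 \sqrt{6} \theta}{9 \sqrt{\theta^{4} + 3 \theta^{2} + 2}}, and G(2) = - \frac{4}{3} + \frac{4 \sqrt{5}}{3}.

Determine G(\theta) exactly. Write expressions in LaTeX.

Recover the given G'(\theta) by differentiating a candidate G(\theta); any mismatch rules it out.
A general antiderivative is - \frac{\theta^{2}}{3} + \frac{2 \sqrt{\frac{2 \theta^{4}}{3} + 2 \theta^{2} + \frac{4}{3}}}{3} + C.
The condition gives C = - \frac{4}{3} + \frac{4 \sqrt{5}}{3} - (- \frac{4}{3} + \frac{4 \sqrt{5}}{3}) = 0.
So G(\theta) = \frac{- 3 \theta^{2} + 2 \sqrt{6} \sqrt{\theta^{4} + 3 \theta^{2} + 2}}{9}.
Check: d/d\theta[\frac{- 3 \theta^{2} + 2 \sqrt{6} \sqrt{\theta^{4} + 3 \theta^{2} + 2}}{9}] = \frac{4 \sqrt{6} \theta^{3} - 6 \theta \sqrt{\theta^{4} + 3 \theta^{2} + 2} + 6 \sqrt{6} \theta}{9 \sqrt{\theta^{4} + 3 \theta^{2} + 2}} = G'(\theta).

G(\theta) = \frac{- 3 \theta^{2} + 2 \sqrt{6} \sqrt{\theta^{4} + 3 \theta^{2} + 2}}{9}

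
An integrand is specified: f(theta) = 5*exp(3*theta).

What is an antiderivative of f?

A first test for any F(theta): its theta-derivative must equal f(theta) identically.
Check: d/dtheta[5*exp(3*theta)/3] = 5*exp(3*theta) = f(theta).

An antiderivative is F(theta) = 5*exp(3*theta)/3.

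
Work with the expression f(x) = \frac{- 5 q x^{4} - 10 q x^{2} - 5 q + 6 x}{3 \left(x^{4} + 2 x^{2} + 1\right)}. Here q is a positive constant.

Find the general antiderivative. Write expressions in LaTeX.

F(x) = \frac{- 5 q x^{3} - 5 q x - 3}{3 x^{2} + 3} + C

For F(x) to be correct the identity F'(x) - f(x) = 0 must hold.
Check: d/dx[\frac{- 5 q x^{3} - 5 q x - 3}{3 x^{2} + 3}] = \frac{- 5 q x^{4} - 10 q x^{2} - 5 q + 6 x}{3 x^{4} + 6 x^{2} + 3}, which equals f(x).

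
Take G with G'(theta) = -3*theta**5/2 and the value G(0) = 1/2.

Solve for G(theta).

G(theta) = 1/2 - theta**6/4

A candidate passes only if d/dtheta[G] lands on the given G'(theta) exactly.
A general antiderivative is -theta**6/4 + C.
The condition gives C = 1/2 - (0) = 1/2.
So G(theta) = 1/2 - theta**6/4.
Check: d/dtheta[1/2 - theta**6/4] = -3*theta**5/2 = G'(theta).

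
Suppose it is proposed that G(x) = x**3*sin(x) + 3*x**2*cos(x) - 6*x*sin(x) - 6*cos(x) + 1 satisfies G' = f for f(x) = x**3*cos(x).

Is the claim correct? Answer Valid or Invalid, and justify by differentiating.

d/dx[G] = x**3*cos(x)
This equals f(x) exactly, so the claim holds.

Valid. The derivative of G reproduces f.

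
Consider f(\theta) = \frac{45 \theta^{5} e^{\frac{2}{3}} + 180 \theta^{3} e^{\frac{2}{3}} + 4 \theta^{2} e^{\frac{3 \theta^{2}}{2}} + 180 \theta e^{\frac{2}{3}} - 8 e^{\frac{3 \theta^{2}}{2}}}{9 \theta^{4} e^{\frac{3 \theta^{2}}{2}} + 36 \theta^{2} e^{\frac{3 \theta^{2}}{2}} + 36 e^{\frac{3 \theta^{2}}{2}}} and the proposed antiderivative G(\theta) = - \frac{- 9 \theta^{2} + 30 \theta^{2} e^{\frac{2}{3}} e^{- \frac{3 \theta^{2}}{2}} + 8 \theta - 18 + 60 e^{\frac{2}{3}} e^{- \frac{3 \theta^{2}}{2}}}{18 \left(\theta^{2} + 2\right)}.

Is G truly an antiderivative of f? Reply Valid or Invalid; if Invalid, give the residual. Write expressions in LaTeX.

Valid. The derivative of G reproduces f.

d/d\theta[G] = \frac{45 \theta^{5} e^{\frac{2}{3}} e^{\frac{3 \theta^{2}}{2}} + 180 \theta^{3} e^{\frac{2}{3}} e^{\frac{3 \theta^{2}}{2}} + 4 \theta^{2} e^{3 \theta^{2}} + 180 \theta e^{\frac{2}{3}} e^{\frac{3 \theta^{2}}{2}} - 8 e^{3 \theta^{2}}}{9 \theta^{4} e^{3 \theta^{2}} + 36 \theta^{2} e^{3 \theta^{2}} + 36 e^{3 \theta^{2}}}
This equals f(\theta) exactly, so the claim holds.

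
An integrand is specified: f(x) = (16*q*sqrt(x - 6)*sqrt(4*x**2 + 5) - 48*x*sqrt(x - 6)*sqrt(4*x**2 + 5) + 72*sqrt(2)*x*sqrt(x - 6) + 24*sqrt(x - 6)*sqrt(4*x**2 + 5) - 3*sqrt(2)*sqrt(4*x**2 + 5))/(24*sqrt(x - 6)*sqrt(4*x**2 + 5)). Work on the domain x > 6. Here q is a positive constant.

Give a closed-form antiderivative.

An antiderivative is F(x) = -(-8*q*x + 12*x**2 - 12*x + 3*sqrt(2)*sqrt(x - 6) - 9*sqrt(2)*sqrt(4*x**2 + 5) - 8)/12.

Differentiate the proposed F(x) back; it has to land on f(x) exactly.
Check: d/dx[-(-8*q*x + 12*x**2 - 12*x + 3*sqrt(2)*sqrt(x - 6) - 9*sqrt(2)*sqrt(4*x**2 + 5) - 8)/12] = (16*q*sqrt(x - 6)*sqrt(4*x**2 + 5) - 48*x*sqrt(x - 6)*sqrt(4*x**2 + 5) + 72*sqrt(2)*x*sqrt(x - 6) + 24*sqrt(x - 6)*sqrt(4*x**2 + 5) - 3*sqrt(2)*sqrt(4*x**2 + 5))/(24*sqrt(x - 6)*sqrt(4*x**2 + 5)) = f(x).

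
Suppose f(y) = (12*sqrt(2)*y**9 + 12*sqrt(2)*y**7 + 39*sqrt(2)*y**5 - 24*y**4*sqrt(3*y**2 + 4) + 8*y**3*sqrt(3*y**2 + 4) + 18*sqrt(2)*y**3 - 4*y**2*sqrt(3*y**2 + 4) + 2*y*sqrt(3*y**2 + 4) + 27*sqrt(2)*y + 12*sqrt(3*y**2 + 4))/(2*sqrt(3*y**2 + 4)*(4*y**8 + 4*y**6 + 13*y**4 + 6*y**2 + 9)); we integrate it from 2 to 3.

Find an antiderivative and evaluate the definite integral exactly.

Antiderivative: F(y) = (2*sqrt(2)*y**4*sqrt(3*y**2 + 4) + sqrt(2)*y**2*sqrt(3*y**2 + 4) + 4*y + 3*sqrt(2)*sqrt(3*y**2 + 4) - 1)/(2*(2*y**4 + y**2 + 3)); value = -2*sqrt(2) - 263/4524 + sqrt(62)/2

Differentiate the proposed F(y) back; it has to land on f(y) exactly.
F(y) = (2*sqrt(2)*y**4*sqrt(3*y**2 + 4) + sqrt(2)*y**2*sqrt(3*y**2 + 4) + 4*y + 3*sqrt(2)*sqrt(3*y**2 + 4) - 1)/(2*(2*y**4 + y**2 + 3)) is an antiderivative of f.
Check: d/dy[(2*sqrt(2)*y**4*sqrt(3*y**2 + 4) + sqrt(2)*y**2*sqrt(3*y**2 + 4) + 4*y + 3*sqrt(2)*sqrt(3*y**2 + 4) - 1)/(2*(2*y**4 + y**2 + 3))] = (12*sqrt(2)*y**9 + 12*sqrt(2)*y**7 + 39*sqrt(2)*y**5 - 24*y**4*sqrt(3*y**2 + 4) + 8*y**3*sqrt(3*y**2 + 4) + 18*sqrt(2)*y**3 - 4*y**2*sqrt(3*y**2 + 4) + 2*y*sqrt(3*y**2 + 4) + 27*sqrt(2)*y + 12*sqrt(3*y**2 + 4))/(8*y**8*sqrt(3*y**2 + 4) + 8*y**6*sqrt(3*y**2 + 4) + 26*y**4*sqrt(3*y**2 + 4) + 12*y**2*sqrt(3*y**2 + 4) + 18*sqrt(3*y**2 + 4)), which equals f(y).
F(3) = 11/348 + sqrt(62)/2; F(2) = 7/78 + 2*sqrt(2).
Integral = F(3) - F(2) = -2*sqrt(2) - 263/4524 + sqrt(62)/2.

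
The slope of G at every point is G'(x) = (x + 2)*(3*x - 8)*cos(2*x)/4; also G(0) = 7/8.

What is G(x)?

G(x) = 3*x**2*sin(2*x)/8 - x*sin(2*x)/4 + 3*x*cos(2*x)/8 - 35*sin(2*x)/16 - cos(2*x)/8 + 1

Differentiate the proposed G(x) back; it has to land on the given G'(x).
A general antiderivative is 3*x**2*sin(2*x)/8 - x*sin(2*x)/4 + 3*x*cos(2*x)/8 - 35*sin(2*x)/16 - cos(2*x)/8 + C.
The condition gives C = 7/8 - (-1/8) = 1.
So G(x) = 3*x**2*sin(2*x)/8 - x*sin(2*x)/4 + 3*x*cos(2*x)/8 - 35*sin(2*x)/16 - cos(2*x)/8 + 1.
Check: d/dx[3*x**2*sin(2*x)/8 - x*sin(2*x)/4 + 3*x*cos(2*x)/8 - 35*sin(2*x)/16 - cos(2*x)/8 + 1] = 3*x**2*cos(2*x)/4 - x*cos(2*x)/2 - 4*cos(2*x), which equals G'(x).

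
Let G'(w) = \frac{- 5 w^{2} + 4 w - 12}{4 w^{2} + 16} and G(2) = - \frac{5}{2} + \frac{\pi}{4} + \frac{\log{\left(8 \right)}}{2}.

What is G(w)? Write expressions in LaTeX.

Whatever form G(w) takes, its d/dw must return the stated G'(w).
A general antiderivative is - \frac{5 w}{4} + \frac{\log{\left(w^{2} + 4 \right)}}{2} + \operatorname{atan}{\left(\frac{w}{2} \right)} + C.
The condition gives C = - \frac{5}{2} + \frac{\pi}{4} + \frac{\log{\left(8 \right)}}{2} - (- \frac{5}{2} + \frac{\pi}{4} + \frac{\log{\left(8 \right)}}{2}) = 0.
So G(w) = - \frac{5 w}{4} + \frac{\log{\left(w^{2} + 4 \right)}}{2} + \operatorname{atan}{\left(\frac{w}{2} \right)}.
Check: d/dw[- \frac{5 w}{4} + \frac{\log{\left(w^{2} + 4 \right)}}{2} + \operatorname{atan}{\left(\frac{w}{2} \right)}] = \frac{- 5 w^{2} + 4 w - 12}{4 w^{2} + 16} = G'(w).

G(w) = - \frac{5 w}{4} + \frac{\log{\left(w^{2} + 4 \right)}}{2} + \operatorname{atan}{\left(\frac{w}{2} \right)}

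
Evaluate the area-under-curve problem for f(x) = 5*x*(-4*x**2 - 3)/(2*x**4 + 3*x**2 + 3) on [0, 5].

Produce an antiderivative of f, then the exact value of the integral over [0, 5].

Antiderivative: F(x) = -5*log(x**4 + 3*x**2/2 + 3/2)/2; value = -5*log(664)/2 + 5*log(3/2)/2

The substitution u = x**4 + 3*x**2/2 + 3/2 works: f is exactly (dF/du)*(du/dx) for that inner function.
F(x) = -5*log(x**4 + 3*x**2/2 + 3/2)/2 is an antiderivative of f.
Check: d/dx[-5*log(x**4 + 3*x**2/2 + 3/2)/2] = (-20*x**3 - 15*x)/(2*x**4 + 3*x**2 + 3), which equals f(x).
F(5) = -5*log(664)/2; F(0) = -5*log(3/2)/2.
Integral = F(5) - F(0) = -5*log(664)/2 + 5*log(3/2)/2.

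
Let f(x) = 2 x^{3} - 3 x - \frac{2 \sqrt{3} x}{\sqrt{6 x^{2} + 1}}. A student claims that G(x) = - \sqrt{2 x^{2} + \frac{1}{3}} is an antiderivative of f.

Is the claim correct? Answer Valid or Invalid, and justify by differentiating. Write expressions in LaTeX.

Invalid: d/dx[G] - f = - 2 x^{3} + 3 x, which is not 0.

d/dx[G] = - \frac{2 \sqrt{3} x}{\sqrt{6 x^{2} + 1}}
d/dx[G] - f(x) = - 2 x^{3} + 3 x != 0.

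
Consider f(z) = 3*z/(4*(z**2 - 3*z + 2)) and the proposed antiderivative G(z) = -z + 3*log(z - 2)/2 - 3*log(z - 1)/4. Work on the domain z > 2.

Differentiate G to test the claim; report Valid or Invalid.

Invalid: d/dz[G] - f = -1, which is not 0.

d/dz[G] = (-4*z**2 + 15*z - 8)/(4*z**2 - 12*z + 8)
d/dz[G] - f(z) = -1 != 0.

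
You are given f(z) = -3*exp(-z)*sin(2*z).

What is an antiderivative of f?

An antiderivative is F(z) = 3*exp(-z)*sin(2*z)/5 + 6*exp(-z)*cos(2*z)/5.

Whatever form F(z) takes, F'(z) = f(z) is non-negotiable.
Check: d/dz[3*exp(-z)*sin(2*z)/5 + 6*exp(-z)*cos(2*z)/5] = -3*exp(-z)*sin(2*z) = f(z).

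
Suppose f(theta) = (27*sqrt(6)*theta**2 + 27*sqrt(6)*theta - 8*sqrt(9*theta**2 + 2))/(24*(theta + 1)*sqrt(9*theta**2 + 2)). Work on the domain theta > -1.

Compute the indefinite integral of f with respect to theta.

Since d/dtheta undoes antidifferentiation here, F'(theta) = f(theta) is required of F(theta).
Check: d/dtheta[(3*sqrt(6)*sqrt(9*theta**2 + 2) - 8*log(2*theta + 2))/24] = (27*sqrt(6)*theta**2 + 27*sqrt(6)*theta - 8*sqrt(9*theta**2 + 2))/(24*theta*sqrt(9*theta**2 + 2) + 24*sqrt(9*theta**2 + 2)), which equals f(theta).

F(theta) = (3*sqrt(6)*sqrt(9*theta**2 + 2) - 8*log(2*theta + 2))/24 + C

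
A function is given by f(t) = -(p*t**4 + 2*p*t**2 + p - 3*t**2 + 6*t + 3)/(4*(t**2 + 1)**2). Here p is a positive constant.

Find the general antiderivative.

F(t) = (-p*t**3 - p*t - 3*t + 3)/(4*t**2 + 4) + C

Recover f(t) by differentiating a candidate F(t); any mismatch rules it out.
Check: d/dt[(-p*t**3 - p*t - 3*t + 3)/(4*t**2 + 4)] = (-p*t**4 - 2*p*t**2 - p + 3*t**2 - 6*t - 3)/(4*t**4 + 8*t**2 + 4), which equals f(t).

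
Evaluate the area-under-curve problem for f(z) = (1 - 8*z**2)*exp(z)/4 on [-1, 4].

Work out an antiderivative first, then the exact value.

Antiderivative: F(z) = -2*z**2*exp(z) + 4*z*exp(z) - 15*exp(z)/4; value = -79*exp(4)/4 + 39*exp(-1)/4

Recognize the product-rule pattern: f = u'v + uv' with u = -2*z**2 + 4*z - 15/4, v = exp(z), so integration by parts undoes it.
F(z) = -2*z**2*exp(z) + 4*z*exp(z) - 15*exp(z)/4 is an antiderivative of f.
Check: d/dz[-2*z**2*exp(z) + 4*z*exp(z) - 15*exp(z)/4] = -2*z**2*exp(z) + exp(z)/4, which equals f(z).
F(4) = -79*exp(4)/4; F(-1) = -39*exp(-1)/4.
Integral = F(4) - F(-1) = -79*exp(4)/4 + 39*exp(-1)/4.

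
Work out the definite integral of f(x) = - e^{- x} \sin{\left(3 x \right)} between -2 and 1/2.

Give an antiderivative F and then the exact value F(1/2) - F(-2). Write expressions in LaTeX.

An antiderivative F(x) passes only if d/dx[F] lands on f(x) exactly.
F(x) = \frac{e^{- x} \sin{\left(3 x \right)}}{10} + \frac{3 e^{- x} \cos{\left(3 x \right)}}{10} is an antiderivative of f.
Check: d/dx[\frac{e^{- x} \sin{\left(3 x \right)}}{10} + \frac{3 e^{- x} \cos{\left(3 x \right)}}{10}] = - e^{- x} \sin{\left(3 x \right)} = f(x).
F(1/2) = \frac{3 \cos{\left(\frac{3}{2} \right)}}{10 e^{\frac{1}{2}}} + \frac{\sin{\left(\frac{3}{2} \right)}}{10 e^{\frac{1}{2}}}; F(-2) = - \frac{e^{2} \sin{\left(6 \right)}}{10} + \frac{3 e^{2} \cos{\left(6 \right)}}{10}.
Integral = F(1/2) - F(-2) = - \frac{3 e^{2} \cos{\left(6 \right)}}{10} + \frac{e^{2} \sin{\left(6 \right)}}{10} + \frac{3 \cos{\left(\frac{3}{2} \right)}}{10 e^{\frac{1}{2}}} + \frac{\sin{\left(\frac{3}{2} \right)}}{10 e^{\frac{1}{2}}}.

Antiderivative: F(x) = \frac{e^{- x} \sin{\left(3 x \right)}}{10} + \frac{3 e^{- x} \cos{\left(3 x \right)}}{10}; value = - \frac{3 e^{2} \cos{\left(6 \right)}}{10} + \frac{e^{2} \sin{\left(6 \right)}}{10} + \frac{3 \cos{\left(\frac{3}{2} \right)}}{10 e^{\frac{1}{2}}} + \frac{\sin{\left(\frac{3}{2} \right)}}{10 e^{\frac{1}{2}}}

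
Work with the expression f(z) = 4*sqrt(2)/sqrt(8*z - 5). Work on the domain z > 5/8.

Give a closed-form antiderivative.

An antiderivative is F(z) = sqrt(2)*sqrt(8*z - 5).

Check any antiderivative F(z) by computing F'(z) and comparing it with f(z).
Check: d/dz[sqrt(2)*sqrt(8*z - 5)] = 4*sqrt(2)/sqrt(8*z - 5) = f(z).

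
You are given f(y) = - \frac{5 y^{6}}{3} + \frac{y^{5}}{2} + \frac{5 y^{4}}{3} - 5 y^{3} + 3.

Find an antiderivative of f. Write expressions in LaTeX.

An antiderivative is F(y) = \frac{y \left(- 20 y^{6} + 7 y^{5} + 28 y^{4} - 105 y^{3} + 252\right)}{84}.

Integrate term by term and add the pieces.
Check: d/dy[\frac{y \left(- 20 y^{6} + 7 y^{5} + 28 y^{4} - 105 y^{3} + 252\right)}{84}] = - \frac{5 y^{6}}{3} + \frac{y^{5}}{2} + \frac{5 y^{4}}{3} - 5 y^{3} + 3 = f(y).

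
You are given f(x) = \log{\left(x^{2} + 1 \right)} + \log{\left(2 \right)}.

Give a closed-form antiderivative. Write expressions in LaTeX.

Any candidate F(x) must reproduce f(x) exactly when differentiated.
Check: d/dx[x \log{\left(x^{2} + 1 \right)} - 2 x + x \log{\left(2 \right)} + 2 \operatorname{atan}{\left(x \right)}] = \log{\left(x^{2} + 1 \right)} + \log{\left(2 \right)} = f(x).

An antiderivative is F(x) = x \log{\left(x^{2} + 1 \right)} - 2 x + x \log{\left(2 \right)} + 2 \operatorname{atan}{\left(x \right)}.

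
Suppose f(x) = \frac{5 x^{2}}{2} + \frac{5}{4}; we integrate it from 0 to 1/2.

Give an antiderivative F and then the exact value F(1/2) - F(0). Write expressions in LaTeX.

Antiderivative: F(x) = \frac{5 x \left(2 x^{2} + 3\right)}{12}; value = \frac{35}{48}

Check any antiderivative F(x) by computing F'(x) and comparing it with f(x).
F(x) = \frac{5 x \left(2 x^{2} + 3\right)}{12} is an antiderivative of f.
Check: d/dx[\frac{5 x \left(2 x^{2} + 3\right)}{12}] = \frac{5 x^{2}}{2} + \frac{5}{4} = f(x).
F(1/2) = \frac{35}{48}; F(0) = 0.
Integral = F(1/2) - F(0) = \frac{35}{48}.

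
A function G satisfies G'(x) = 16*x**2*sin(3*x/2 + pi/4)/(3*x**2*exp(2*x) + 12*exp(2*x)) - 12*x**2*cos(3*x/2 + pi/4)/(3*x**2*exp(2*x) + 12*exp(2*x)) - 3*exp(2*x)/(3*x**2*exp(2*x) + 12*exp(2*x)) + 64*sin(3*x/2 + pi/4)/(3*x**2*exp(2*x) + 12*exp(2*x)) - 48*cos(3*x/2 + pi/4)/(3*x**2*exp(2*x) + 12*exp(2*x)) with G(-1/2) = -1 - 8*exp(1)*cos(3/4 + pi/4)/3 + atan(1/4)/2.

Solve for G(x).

Integrate term by term and add the pieces.
A general antiderivative is -atan(x/2)/2 - 8*exp(-2*x)*sin(3*x/2 + pi/4)/3 + C.
The condition gives C = -1 - 8*exp(1)*cos(3/4 + pi/4)/3 + atan(1/4)/2 - (-8*exp(1)*cos(3/4 + pi/4)/3 + atan(1/4)/2) = -1.
So G(x) = (-3*exp(2*x)*atan(x/2) - 6*exp(2*x) - 16*sin(3*x/2 + pi/4))*exp(-2*x)/6.
Check: d/dx[(-3*exp(2*x)*atan(x/2) - 6*exp(2*x) - 16*sin(3*x/2 + pi/4))*exp(-2*x)/6] = (16*x**2*sin(3*x/2 + pi/4) - 12*x**2*cos(3*x/2 + pi/4) - 3*exp(2*x) + 64*sin(3*x/2 + pi/4) - 48*cos(3*x/2 + pi/4))/(3*x**2*exp(2*x) + 12*exp(2*x)), which equals G'(x).

G(x) = (-3*exp(2*x)*atan(x/2) - 6*exp(2*x) - 16*sin(3*x/2 + pi/4))*exp(-2*x)/6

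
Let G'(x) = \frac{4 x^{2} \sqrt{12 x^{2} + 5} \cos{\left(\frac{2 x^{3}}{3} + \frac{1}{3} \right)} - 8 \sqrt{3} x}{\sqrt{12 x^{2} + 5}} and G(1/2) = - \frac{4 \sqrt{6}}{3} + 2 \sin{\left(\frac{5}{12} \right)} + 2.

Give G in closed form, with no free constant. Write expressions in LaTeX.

G(x) = - 2 \sqrt{4 x^{2} + \frac{5}{3}} + 2 \sin{\left(\frac{2 x^{3}}{3} + \frac{1}{3} \right)} + 2

Check a candidate G(x) by differentiating: d/dx[G] must match the given G'(x).
A general antiderivative is - 2 \sqrt{4 x^{2} + \frac{5}{3}} + 2 \sin{\left(\frac{2 x^{3}}{3} + \frac{1}{3} \right)} + C.
The condition gives C = - \frac{4 \sqrt{6}}{3} + 2 \sin{\left(\frac{5}{12} \right)} + 2 - (- \frac{4 \sqrt{6}}{3} + 2 \sin{\left(\frac{5}{12} \right)}) = 2.
So G(x) = - 2 \sqrt{4 x^{2} + \frac{5}{3}} + 2 \sin{\left(\frac{2 x^{3}}{3} + \frac{1}{3} \right)} + 2.
Check: d/dx[- 2 \sqrt{4 x^{2} + \frac{5}{3}} + 2 \sin{\left(\frac{2 x^{3}}{3} + \frac{1}{3} \right)} + 2] = \frac{4 x^{2} \sqrt{12 x^{2} + 5} \cos{\left(\frac{2 x^{3}}{3} + \frac{1}{3} \right)} - 8 \sqrt{3} x}{\sqrt{12 x^{2} + 5}} = G'(x).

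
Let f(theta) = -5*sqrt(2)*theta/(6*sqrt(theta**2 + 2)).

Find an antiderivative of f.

f matches the chain-rule pattern g'(h)*h' with inner function h(theta) = theta**2/2 + 1; substituting u = h(theta) collapses the integral.
Check: d/dtheta[-5*sqrt(theta**2/2 + 1)/3] = -5*sqrt(2)*theta/(6*sqrt(theta**2 + 2)) = f(theta).

An antiderivative is F(theta) = -5*sqrt(theta**2/2 + 1)/3.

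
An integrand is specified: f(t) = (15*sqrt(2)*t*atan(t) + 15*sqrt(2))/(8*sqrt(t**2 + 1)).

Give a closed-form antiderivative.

An antiderivative is F(t) = 15*sqrt(2)*sqrt(t**2 + 1)*atan(t)/8.

Recognize the product-rule pattern: f = u'v + uv' with u = 15*sqrt(2*t**2 + 2)/8, v = atan(t), so integration by parts undoes it.
Check: d/dt[15*sqrt(2)*sqrt(t**2 + 1)*atan(t)/8] = (15*sqrt(2)*t*atan(t) + 15*sqrt(2))/(8*sqrt(t**2 + 1)) = f(t).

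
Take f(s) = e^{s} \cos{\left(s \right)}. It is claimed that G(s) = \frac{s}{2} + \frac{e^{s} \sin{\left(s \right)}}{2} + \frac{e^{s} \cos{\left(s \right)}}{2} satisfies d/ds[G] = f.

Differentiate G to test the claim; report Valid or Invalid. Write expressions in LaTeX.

d/ds[G] = e^{s} \cos{\left(s \right)} + \frac{1}{2}
d/ds[G] - f(s) = \frac{1}{2} != 0.

Invalid: d/ds[G] - f = \frac{1}{2}, which is not 0.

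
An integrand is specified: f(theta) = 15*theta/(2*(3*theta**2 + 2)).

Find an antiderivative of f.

The substitution u = theta**2/2 + 1/3 works: f is exactly (dF/du)*(du/dtheta) for that inner function.
Check: d/dtheta[5*log(theta**2/2 + 1/3)/4] = 15*theta/(6*theta**2 + 4), which equals f(theta).

An antiderivative is F(theta) = 5*log(theta**2/2 + 1/3)/4.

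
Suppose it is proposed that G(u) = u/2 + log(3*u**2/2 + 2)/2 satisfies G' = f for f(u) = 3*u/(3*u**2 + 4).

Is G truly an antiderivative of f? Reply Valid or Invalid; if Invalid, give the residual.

Invalid: d/du[G] - f = 1/2, which is not 0.

d/du[G] = (3*u**2 + 6*u + 4)/(6*u**2 + 8)
d/du[G] - f(u) = 1/2 != 0.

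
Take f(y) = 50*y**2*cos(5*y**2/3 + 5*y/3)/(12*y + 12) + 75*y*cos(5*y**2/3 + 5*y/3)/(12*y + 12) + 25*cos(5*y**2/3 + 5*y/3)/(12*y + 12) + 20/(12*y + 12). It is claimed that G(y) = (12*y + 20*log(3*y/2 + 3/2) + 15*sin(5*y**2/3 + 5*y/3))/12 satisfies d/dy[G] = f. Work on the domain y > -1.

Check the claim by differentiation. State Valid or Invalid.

Invalid: d/dy[G] - f = 1, which is not 0.

d/dy[G] = (50*y**2*cos(5*y**2/3 + 5*y/3) + 75*y*cos(5*y**2/3 + 5*y/3) + 12*y + 25*cos(5*y**2/3 + 5*y/3) + 32)/(12*y + 12)
d/dy[G] - f(y) = 1 != 0.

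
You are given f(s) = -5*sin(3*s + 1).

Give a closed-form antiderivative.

Check any antiderivative F(s) by computing F'(s) and comparing it with f(s).
Check: d/ds[5*cos(3*s + 1)/3] = -5*sin(3*s + 1) = f(s).

An antiderivative is F(s) = 5*cos(3*s + 1)/3.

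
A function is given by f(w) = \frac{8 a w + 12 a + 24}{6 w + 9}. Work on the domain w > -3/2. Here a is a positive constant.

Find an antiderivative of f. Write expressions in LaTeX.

Recover f(w) by differentiating a candidate F(w); any mismatch rules it out.
Check: d/dw[\frac{4 \left(a w + 3 \log{\left(w + \frac{3}{2} \right)}\right)}{3}] = \frac{8 a w + 12 a + 24}{6 w + 9} = f(w).

An antiderivative is F(w) = \frac{4 \left(a w + 3 \log{\left(w + \frac{3}{2} \right)}\right)}{3}.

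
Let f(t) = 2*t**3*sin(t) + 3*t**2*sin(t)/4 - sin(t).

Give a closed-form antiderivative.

Integrate term by term and add the pieces.
Check: d/dt[-2*t**3*cos(t) + 6*t**2*sin(t) - 3*t**2*cos(t)/4 + 3*t*sin(t)/2 + 12*t*cos(t) - 12*sin(t) + 5*cos(t)/2] = 2*t**3*sin(t) + 3*t**2*sin(t)/4 - sin(t) = f(t).

An antiderivative is F(t) = -2*t**3*cos(t) + 6*t**2*sin(t) - 3*t**2*cos(t)/4 + 3*t*sin(t)/2 + 12*t*cos(t) - 12*sin(t) + 5*cos(t)/2.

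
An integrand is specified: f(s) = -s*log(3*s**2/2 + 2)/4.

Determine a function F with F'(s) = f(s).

An antiderivative F(s) passes only if d/ds[F] lands on f(s) exactly.
Check: d/ds[-(3*s**2*log(3*s**2/2 + 2) - 3*s**2 + 4*log(3*s**2 + 4))/24] = -s*log(3*s**2/2 + 2)/4 = f(s).

An antiderivative is F(s) = -(3*s**2*log(3*s**2/2 + 2) - 3*s**2 + 4*log(3*s**2 + 4))/24.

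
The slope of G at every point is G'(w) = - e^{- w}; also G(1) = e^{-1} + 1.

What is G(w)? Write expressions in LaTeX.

G(w) = 1 + e^{- w}

Differentiate the proposed G(w) back; it has to land on the given G'(w).
A general antiderivative is e^{- w} + C.
The condition gives C = e^{-1} + 1 - (e^{-1}) = 1.
So G(w) = 1 + e^{- w}.
Check: d/dw[1 + e^{- w}] = - e^{- w} = G'(w).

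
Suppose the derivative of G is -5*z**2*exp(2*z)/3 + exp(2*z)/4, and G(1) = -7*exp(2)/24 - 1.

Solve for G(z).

Recognize the product-rule pattern: G'(z) = u'v + uv' with u = -5*z**2/6 + 5*z/6 - 7/24, v = exp(2*z), so integration by parts undoes it.
A general antiderivative is (-20*z**2 + 20*z - 7)*exp(2*z)/24 + C.
The condition gives C = -7*exp(2)/24 - 1 - (-7*exp(2)/24) = -1.
So G(z) = ((-20*z**2 + 20*z - 7)*exp(2*z) - 24)/24.
Check: d/dz[((-20*z**2 + 20*z - 7)*exp(2*z) - 24)/24] = -5*z**2*exp(2*z)/3 + exp(2*z)/4 = G'(z).

G(z) = ((-20*z**2 + 20*z - 7)*exp(2*z) - 24)/24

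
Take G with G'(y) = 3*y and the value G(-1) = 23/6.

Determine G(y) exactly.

G(y) = 3*y**2/2 + 7/3

Since d/dy undoes antidifferentiation here, G(y) must give back the stated G'(y).
A general antiderivative is 3*y**2/2 + 4/3 + C.
The condition gives C = 23/6 - (17/6) = 1.
So G(y) = 3*y**2/2 + 7/3.
Check: d/dy[3*y**2/2 + 7/3] = 3*y = G'(y).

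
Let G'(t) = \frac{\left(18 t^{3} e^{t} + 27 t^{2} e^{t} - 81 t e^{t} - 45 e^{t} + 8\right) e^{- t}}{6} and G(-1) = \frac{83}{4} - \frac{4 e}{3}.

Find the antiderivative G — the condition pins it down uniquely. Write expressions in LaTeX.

G(t) = \frac{\left(9 \left(- t^{2} - t + 5\right)^{2} e^{t} + 24 e^{t} - 16\right) e^{- t}}{12}

For G(t) to be correct, d/dt[G] must agree with the stated G'(t) identically.
A general antiderivative is \frac{3 \left(- t^{2} - t + 5\right)^{2}}{4} - \frac{4 e^{- t}}{3} + C.
The condition gives C = \frac{83}{4} - \frac{4 e}{3} - (\frac{75}{4} - \frac{4 e}{3}) = 2.
So G(t) = \frac{\left(9 \left(- t^{2} - t + 5\right)^{2} e^{t} + 24 e^{t} - 16\right) e^{- t}}{12}.
Check: d/dt[\frac{\left(9 \left(- t^{2} - t + 5\right)^{2} e^{t} + 24 e^{t} - 16\right) e^{- t}}{12}] = \frac{\left(18 t^{3} e^{t} + 27 t^{2} e^{t} - 81 t e^{t} - 45 e^{t} + 8\right) e^{- t}}{6} = G'(t).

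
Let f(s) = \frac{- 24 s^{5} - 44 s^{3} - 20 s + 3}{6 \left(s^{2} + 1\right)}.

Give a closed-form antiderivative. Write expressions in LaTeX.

Since d/ds undoes antidifferentiation here, F'(s) = f(s) is required of F(s).
Check: d/ds[- s^{4} - \frac{5 s^{2}}{3} + \frac{\operatorname{atan}{\left(s \right)}}{2}] = \frac{- 24 s^{5} - 44 s^{3} - 20 s + 3}{6 s^{2} + 6}, which equals f(s).

An antiderivative is F(s) = - s^{4} - \frac{5 s^{2}}{3} + \frac{\operatorname{atan}{\left(s \right)}}{2}.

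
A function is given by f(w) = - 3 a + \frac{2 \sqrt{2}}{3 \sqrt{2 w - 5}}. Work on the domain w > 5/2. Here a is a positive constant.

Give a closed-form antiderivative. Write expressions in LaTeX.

An antiderivative is F(w) = - \frac{9 a w - 2 \sqrt{2} \sqrt{2 w - 5}}{3}.

Any candidate F(w) must reproduce f(w) exactly when differentiated.
Check: d/dw[- \frac{9 a w - 2 \sqrt{2} \sqrt{2 w - 5}}{3}] = \frac{- 9 a \sqrt{2 w - 5} + 2 \sqrt{2}}{3 \sqrt{2 w - 5}}, which equals f(w).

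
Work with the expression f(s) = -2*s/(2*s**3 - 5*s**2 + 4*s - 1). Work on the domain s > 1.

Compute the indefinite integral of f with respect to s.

Factor the denominator ((s - 1)**2*(2*s - 1)) and decompose: f = -4/(2*s - 1) + 2/(s - 1) - 2/(s - 1)**2; each piece integrates to a log, atan, or power term.
Check: d/ds[2*log(s - 1) - 2*log(s - 1/2) + 2/(s - 1)] = -2*s/(2*s**3 - 5*s**2 + 4*s - 1) = f(s).

F(s) = 2*log(s - 1) - 2*log(s - 1/2) + 2/(s - 1) + C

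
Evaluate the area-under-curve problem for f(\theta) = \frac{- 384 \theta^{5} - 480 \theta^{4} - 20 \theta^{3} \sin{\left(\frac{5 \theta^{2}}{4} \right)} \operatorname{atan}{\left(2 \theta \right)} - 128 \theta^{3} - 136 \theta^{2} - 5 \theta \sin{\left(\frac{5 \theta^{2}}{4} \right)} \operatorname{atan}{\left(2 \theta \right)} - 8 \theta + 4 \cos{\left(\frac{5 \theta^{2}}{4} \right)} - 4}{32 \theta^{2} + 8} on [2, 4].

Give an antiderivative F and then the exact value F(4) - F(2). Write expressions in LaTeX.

Antiderivative: F(\theta) = - 3 \theta^{4} - 5 \theta^{3} - \frac{\theta^{2}}{2} - \frac{\theta}{2} + \frac{\cos{\left(\frac{5 \theta^{2}}{4} \right)} \operatorname{atan}{\left(2 \theta \right)}}{4}; value = -1007 - \frac{\cos{\left(5 \right)} \operatorname{atan}{\left(4 \right)}}{4} + \frac{\cos{\left(20 \right)} \operatorname{atan}{\left(8 \right)}}{4}

Any candidate F(\theta) must reproduce f(\theta) exactly when differentiated.
F(\theta) = - 3 \theta^{4} - 5 \theta^{3} - \frac{\theta^{2}}{2} - \frac{\theta}{2} + \frac{\cos{\left(\frac{5 \theta^{2}}{4} \right)} \operatorname{atan}{\left(2 \theta \right)}}{4} is an antiderivative of f.
Check: d/d\theta[- 3 \theta^{4} - 5 \theta^{3} - \frac{\theta^{2}}{2} - \frac{\theta}{2} + \frac{\cos{\left(\frac{5 \theta^{2}}{4} \right)} \operatorname{atan}{\left(2 \theta \right)}}{4}] = \frac{- 384 \theta^{5} - 480 \theta^{4} - 20 \theta^{3} \sin{\left(\frac{5 \theta^{2}}{4} \right)} \operatorname{atan}{\left(2 \theta \right)} - 128 \theta^{3} - 136 \theta^{2} - 5 \theta \sin{\left(\frac{5 \theta^{2}}{4} \right)} \operatorname{atan}{\left(2 \theta \right)} - 8 \theta + 4 \cos{\left(\frac{5 \theta^{2}}{4} \right)} - 4}{32 \theta^{2} + 8} = f(\theta).
F(4) = -1098 + \frac{\cos{\left(20 \right)} \operatorname{atan}{\left(8 \right)}}{4}; F(2) = -91 + \frac{\cos{\left(5 \right)} \operatorname{atan}{\left(4 \right)}}{4}.
Integral = F(4) - F(2) = -1007 - \frac{\cos{\left(5 \right)} \operatorname{atan}{\left(4 \right)}}{4} + \frac{\cos{\left(20 \right)} \operatorname{atan}{\left(8 \right)}}{4}.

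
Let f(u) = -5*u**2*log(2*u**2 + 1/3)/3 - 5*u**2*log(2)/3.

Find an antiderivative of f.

An antiderivative is F(u) = -5*(18*u**3*log(4*u**2 + 2/3) - 12*u**3 + 6*u - sqrt(6)*atan(sqrt(6)*u))/162.

The integrand splits into summands that can be handled one at a time.
Check: d/du[-5*(18*u**3*log(4*u**2 + 2/3) - 12*u**3 + 6*u - sqrt(6)*atan(sqrt(6)*u))/162] = -5*u**2*log(2*u**2 + 1/3)/3 - 5*u**2*log(2)/3 = f(u).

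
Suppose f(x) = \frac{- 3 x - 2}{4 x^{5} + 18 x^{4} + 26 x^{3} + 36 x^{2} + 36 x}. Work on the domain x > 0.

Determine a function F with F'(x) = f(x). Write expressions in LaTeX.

An antiderivative is F(x) = - \frac{\log{\left(x \right)}}{18} - \frac{10 \log{\left(x + \frac{3}{2} \right)}}{153} + \frac{7 \log{\left(x + 3 \right)}}{198} + \frac{8 \log{\left(x^{2} + 2 \right)}}{187} + \frac{3 \sqrt{2} \operatorname{atan}{\left(\frac{\sqrt{2} x}{2} \right)}}{748}.

The denominator factors as 2 x \left(x + 3\right) \left(2 x + 3\right) \left(x^{2} + 2\right); partial fractions split f into directly integrable pieces: \frac{32 x + 3}{374 \left(x^{2} + 2\right)} - \frac{20}{153 \left(2 x + 3\right)} + \frac{7}{198 \left(x + 3\right)} - \frac{1}{18 x}.
Check: d/dx[- \frac{\log{\left(x \right)}}{18} - \frac{10 \log{\left(x + \frac{3}{2} \right)}}{153} + \frac{7 \log{\left(x + 3 \right)}}{198} + \frac{8 \log{\left(x^{2} + 2 \right)}}{187} + \frac{3 \sqrt{2} \operatorname{atan}{\left(\frac{\sqrt{2} x}{2} \right)}}{748}] = \frac{- 3 x - 2}{4 x^{5} + 18 x^{4} + 26 x^{3} + 36 x^{2} + 36 x} = f(x).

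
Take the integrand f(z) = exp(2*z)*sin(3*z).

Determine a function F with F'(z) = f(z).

Whatever form F(z) takes, F'(z) = f(z) is non-negotiable.
Check: d/dz[-(-2*sin(3*z) + 3*cos(3*z))*exp(2*z)/13] = exp(2*z)*sin(3*z) = f(z).

An antiderivative is F(z) = -(-2*sin(3*z) + 3*cos(3*z))*exp(2*z)/13.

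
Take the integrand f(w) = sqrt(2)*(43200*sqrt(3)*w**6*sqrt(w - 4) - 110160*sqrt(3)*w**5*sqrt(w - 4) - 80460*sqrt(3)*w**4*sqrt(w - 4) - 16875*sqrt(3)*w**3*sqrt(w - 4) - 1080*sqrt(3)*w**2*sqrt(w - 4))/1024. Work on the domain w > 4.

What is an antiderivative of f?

An antiderivative is F(w) = -15*(3*w/2 - 6)**(3/2)*(-w**2 - w/4)**3/2.

f has the shape u'v + uv' for u = -15*(3*w/2 - 6)**(3/2)/2 and v = (-w**2 - w/4)**3 — it is the derivative of the product u*v.
Check: d/dw[-15*(3*w/2 - 6)**(3/2)*(-w**2 - w/4)**3/2] = sqrt(2)*(43200*sqrt(3)*w**6*sqrt(w - 4) - 110160*sqrt(3)*w**5*sqrt(w - 4) - 80460*sqrt(3)*w**4*sqrt(w - 4) - 16875*sqrt(3)*w**3*sqrt(w - 4) - 1080*sqrt(3)*w**2*sqrt(w - 4))/1024 = f(w).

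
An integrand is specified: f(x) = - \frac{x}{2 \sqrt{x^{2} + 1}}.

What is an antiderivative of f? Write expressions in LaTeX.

The substitution u = x^{2} + 1 works: f is exactly (dF/du)*(du/dx) for that inner function.
Check: d/dx[- \frac{\sqrt{x^{2} + 1}}{2}] = - \frac{x}{2 \sqrt{x^{2} + 1}} = f(x).

An antiderivative is F(x) = - \frac{\sqrt{x^{2} + 1}}{2}.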